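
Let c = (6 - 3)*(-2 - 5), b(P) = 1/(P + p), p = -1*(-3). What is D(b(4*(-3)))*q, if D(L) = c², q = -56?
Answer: -24696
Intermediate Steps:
p = 3
b(P) = 1/(3 + P) (b(P) = 1/(P + 3) = 1/(3 + P))
c = -21 (c = 3*(-7) = -21)
D(L) = 441 (D(L) = (-21)² = 441)
D(b(4*(-3)))*q = 441*(-56) = -24696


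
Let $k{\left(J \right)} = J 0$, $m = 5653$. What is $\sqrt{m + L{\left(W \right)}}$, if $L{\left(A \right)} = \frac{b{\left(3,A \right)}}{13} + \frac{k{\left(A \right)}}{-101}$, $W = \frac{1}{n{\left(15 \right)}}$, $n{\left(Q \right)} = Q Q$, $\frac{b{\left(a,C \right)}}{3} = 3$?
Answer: $\frac{\sqrt{955474}}{13} \approx 75.191$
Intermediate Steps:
$b{\left(a,C \right)} = 9$ ($b{\left(a,C \right)} = 3 \cdot 3 = 9$)
$n{\left(Q \right)} = Q^{2}$
$W = \frac{1}{225}$ ($W = \frac{1}{15^{2}} = \frac{1}{225} \approx 0.0044444$)
$k{\left(J \right)} = 0$
$L{\left(A \right)} = \frac{9}{13}$ ($L{\left(A \right)} = \frac{9}{13} + \frac{0}{-101} = 9 \cdot \frac{1}{13} + 0 \left(- \frac{1}{101}\right) = \frac{9}{13} + 0 = \frac{9}{13}$)
$\sqrt{m + L{\left(W \right)}} = \sqrt{5653 + \frac{9}{13}} = \sqrt{\frac{73498}{13}} = \frac{\sqrt{955474}}{13}$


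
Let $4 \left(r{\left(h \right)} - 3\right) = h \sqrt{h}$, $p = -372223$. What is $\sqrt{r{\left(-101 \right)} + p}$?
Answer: $\frac{\sqrt{-1488880 - 101 i \sqrt{101}}}{2} \approx 0.20797 - 610.1 i$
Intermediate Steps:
$r{\left(h \right)} = 3 + \frac{h^{\frac{3}{2}}}{4}$ ($r{\left(h \right)} = 3 + \frac{h \sqrt{h}}{4} = 3 + \frac{h^{\frac{3}{2}}}{4}$)
$\sqrt{r{\left(-101 \right)} + p} = \sqrt{\left(3 + \frac{\left(-101\right)^{\frac{3}{2}}}{4}\right) - 372223} = \sqrt{\left(3 + \frac{\left(-101\right) i \sqrt{101}}{4}\right) - 372223} = \sqrt{\left(3 - \frac{101 i \sqrt{101}}{4}\right) - 372223} = \sqrt{-372220 - \frac{101 i \sqrt{101}}{4}}$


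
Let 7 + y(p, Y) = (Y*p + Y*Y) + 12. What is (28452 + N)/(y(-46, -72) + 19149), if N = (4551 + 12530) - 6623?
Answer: 3891/2765 ≈ 1.4072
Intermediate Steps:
N = 10458 (N = 17081 - 6623 = 10458)
y(p, Y) = 5 + Y**2 + Y*p (y(p, Y) = -7 + ((Y*p + Y*Y) + 12) = -7 + ((Y*p + Y**2) + 12) = -7 + ((Y**2 + Y*p) + 12) = -7 + (12 + Y**2 + Y*p) = 5 + Y**2 + Y*p)
(28452 + N)/(y(-46, -72) + 19149) = (28452 + 10458)/((5 + (-72)**2 - 72*(-46)) + 19149) = 38910/((5 + 5184 + 3312) + 19149) = 38910/(8501 + 19149) = 38910/27650 = 38910*(1/27650) = 3891/2765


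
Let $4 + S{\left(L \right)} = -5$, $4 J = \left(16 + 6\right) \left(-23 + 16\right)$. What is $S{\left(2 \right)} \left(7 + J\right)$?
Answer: $\frac{567}{2} \approx 283.5$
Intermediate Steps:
$J = - \frac{77}{2}$ ($J = \frac{\left(16 + 6\right) \left(-23 + 16\right)}{4} = \frac{22 \left(-7\right)}{4} = \frac{1}{4} \left(-154\right) = - \frac{77}{2} \approx -38.5$)
$S{\left(L \right)} = -9$ ($S{\left(L \right)} = -4 - 5 = -9$)
$S{\left(2 \right)} \left(7 + J\right) = - 9 \left(7 - \frac{77}{2}\right) = \left(-9\right) \left(- \frac{63}{2}\right) = \frac{567}{2}$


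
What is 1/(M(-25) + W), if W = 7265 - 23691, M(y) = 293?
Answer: -1/16133 ≈ -6.1985e-5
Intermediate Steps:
W = -16426
1/(M(-25) + W) = 1/(293 - 16426) = 1/(-16133) = -1/16133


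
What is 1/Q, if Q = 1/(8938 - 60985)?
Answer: -52047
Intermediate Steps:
Q = -1/52047 (Q = 1/(-52047) = -1/52047 ≈ -1.9213e-5)
1/Q = 1/(-1/52047) = -52047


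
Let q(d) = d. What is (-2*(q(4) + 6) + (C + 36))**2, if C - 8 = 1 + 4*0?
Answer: 625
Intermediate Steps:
C = 9 (C = 8 + (1 + 4*0) = 8 + (1 + 0) = 8 + 1 = 9)
(-2*(q(4) + 6) + (C + 36))**2 = (-2*(4 + 6) + (9 + 36))**2 = (-2*10 + 45)**2 = (-20 + 45)**2 = 25**2 = 625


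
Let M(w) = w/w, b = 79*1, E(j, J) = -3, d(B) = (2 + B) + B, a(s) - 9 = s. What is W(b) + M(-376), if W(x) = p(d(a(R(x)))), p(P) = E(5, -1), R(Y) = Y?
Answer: -2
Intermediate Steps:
a(s) = 9 + s
d(B) = 2 + 2*B
p(P) = -3
b = 79
M(w) = 1
W(x) = -3
W(b) + M(-376) = -3 + 1 = -2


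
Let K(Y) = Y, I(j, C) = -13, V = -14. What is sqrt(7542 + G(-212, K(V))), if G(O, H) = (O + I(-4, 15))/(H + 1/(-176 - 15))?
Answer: 3*sqrt(9614699)/107 ≈ 86.937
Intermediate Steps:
G(O, H) = (-13 + O)/(-1/191 + H) (G(O, H) = (O - 13)/(H + 1/(-176 - 15)) = (-13 + O)/(H + 1/(-191)) = (-13 + O)/(H - 1/191) = (-13 + O)/(-1/191 + H))
sqrt(7542 + G(-212, K(V))) = sqrt(7542 + 191*(-13 - 212)/(-1 + 191*(-14))) = sqrt(7542 + 191*(-225)/(-1 - 2674)) = sqrt(7542 + 191*(-225)/(-2675)) = sqrt(7542 + 191*(-1/2675)*(-225)) = sqrt(7542 + 1719/107) = sqrt(808713/107) = 3*sqrt(9614699)/107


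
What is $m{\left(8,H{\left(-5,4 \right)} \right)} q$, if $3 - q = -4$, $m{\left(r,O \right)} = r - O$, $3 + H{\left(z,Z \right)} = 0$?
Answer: $77$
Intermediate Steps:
$H{\left(z,Z \right)} = -3$ ($H{\left(z,Z \right)} = -3 + 0 = -3$)
$q = 7$ ($q = 3 - -4 = 3 + 4 = 7$)
$m{\left(8,H{\left(-5,4 \right)} \right)} q = \left(8 - -3\right) 7 = \left(8 + 3\right) 7 = 11 \cdot 7 = 77$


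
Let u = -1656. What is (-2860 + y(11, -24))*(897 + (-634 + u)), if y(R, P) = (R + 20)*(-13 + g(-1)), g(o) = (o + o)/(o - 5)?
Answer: 13592894/3 ≈ 4.5310e+6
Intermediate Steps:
g(o) = 2*o/(-5 + o) (g(o) = (2*o)/(-5 + o) = 2*o/(-5 + o))
y(R, P) = -760/3 - 38*R/3 (y(R, P) = (R + 20)*(-13 + 2*(-1)/(-5 - 1)) = (20 + R)*(-13 + 2*(-1)/(-6)) = (20 + R)*(-13 + 2*(-1)*(-⅙)) = (20 + R)*(-13 + ⅓) = (20 + R)*(-38/3) = -760/3 - 38*R/3)
(-2860 + y(11, -24))*(897 + (-634 + u)) = (-2860 + (-760/3 - 38/3*11))*(897 + (-634 - 1656)) = (-2860 + (-760/3 - 418/3))*(897 - 2290) = (-2860 - 1178/3)*(-1393) = -9758/3*(-1393) = 13592894/3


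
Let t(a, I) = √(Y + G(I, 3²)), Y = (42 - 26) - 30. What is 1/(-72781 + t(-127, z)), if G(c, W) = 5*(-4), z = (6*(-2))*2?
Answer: -72781/5297073995 - I*√34/5297073995 ≈ -1.374e-5 - 1.1008e-9*I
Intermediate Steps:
z = -24 (z = -12*2 = -24)
G(c, W) = -20
Y = -14 (Y = 16 - 30 = -14)
t(a, I) = I*√34 (t(a, I) = √(-14 - 20) = √(-34) = I*√34)
1/(-72781 + t(-127, z)) = 1/(-72781 + I*√34)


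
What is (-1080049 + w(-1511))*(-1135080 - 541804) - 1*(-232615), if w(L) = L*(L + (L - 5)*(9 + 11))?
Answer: -78841370626713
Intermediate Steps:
w(L) = L*(-100 + 21*L) (w(L) = L*(L + (-5 + L)*20) = L*(L + (-100 + 20*L)) = L*(-100 + 21*L))
(-1080049 + w(-1511))*(-1135080 - 541804) - 1*(-232615) = (-1080049 - 1511*(-100 + 21*(-1511)))*(-1135080 - 541804) - 1*(-232615) = (-1080049 - 1511*(-100 - 31731))*(-1676884) + 232615 = (-1080049 - 1511*(-31831))*(-1676884) + 232615 = (-1080049 + 48096641)*(-1676884) + 232615 = 47016592*(-1676884) + 232615 = -78841370859328 + 232615 = -78841370626713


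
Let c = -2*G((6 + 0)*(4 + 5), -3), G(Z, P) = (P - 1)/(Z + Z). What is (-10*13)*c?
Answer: -260/27 ≈ -9.6296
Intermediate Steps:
G(Z, P) = (-1 + P)/(2*Z) (G(Z, P) = (-1 + P)/((2*Z)) = (-1 + P)*(1/(2*Z)) = (-1 + P)/(2*Z))
c = 2/27 (c = -(-1 - 3)/((6 + 0)*(4 + 5)) = -(-4)/(6*9) = -(-4)/54 = -2*(-1/27) = 2/27 ≈ 0.074074)
(-10*13)*c = -10*13*(2/27) = -130*2/27 = -260/27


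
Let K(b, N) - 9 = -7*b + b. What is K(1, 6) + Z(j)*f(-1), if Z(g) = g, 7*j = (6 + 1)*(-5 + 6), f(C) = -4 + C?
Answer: -2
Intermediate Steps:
K(b, N) = 9 - 6*b (K(b, N) = 9 + (-7*b + b) = 9 - 6*b)
j = 1 (j = ((6 + 1)*(-5 + 6))/7 = (7*1)/7 = (1/7)*7 = 1)
K(1, 6) + Z(j)*f(-1) = (9 - 6*1) + 1*(-4 - 1) = (9 - 6) + 1*(-5) = 3 - 5 = -2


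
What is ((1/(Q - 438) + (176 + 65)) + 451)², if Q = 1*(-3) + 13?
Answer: 87719630625/183184 ≈ 4.7886e+5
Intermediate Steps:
Q = 10 (Q = -3 + 13 = 10)
((1/(Q - 438) + (176 + 65)) + 451)² = ((1/(10 - 438) + (176 + 65)) + 451)² = ((1/(-428) + 241) + 451)² = ((-1/428 + 241) + 451)² = (103147/428 + 451)² = (296175/428)² = 87719630625/183184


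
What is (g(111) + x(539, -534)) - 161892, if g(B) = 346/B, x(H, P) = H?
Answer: -17909837/111 ≈ -1.6135e+5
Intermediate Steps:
(g(111) + x(539, -534)) - 161892 = (346/111 + 539) - 161892 = 60175/111 - 161892 = -17909837/111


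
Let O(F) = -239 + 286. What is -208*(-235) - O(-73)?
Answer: 48833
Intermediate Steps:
O(F) = 47
-208*(-235) - O(-73) = -208*(-235) - 1*47 = 48880 - 47 = 48833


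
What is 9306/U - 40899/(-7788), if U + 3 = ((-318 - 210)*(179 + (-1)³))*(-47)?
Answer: 6693828829/1274129780 ≈ 5.2536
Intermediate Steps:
U = 4417245 (U = -3 + ((-318 - 210)*(179 + (-1)³))*(-47) = -3 - 528*(179 - 1)*(-47) = -3 - 528*178*(-47) = -3 - 93984*(-47) = -3 + 4417248 = 4417245)
9306/U - 40899/(-7788) = 9306/4417245 - 40899/(-7788) = 9306*(1/4417245) - 40899*(-1/7788) = 1034/490805 + 13633/2596 = 6693828829/1274129780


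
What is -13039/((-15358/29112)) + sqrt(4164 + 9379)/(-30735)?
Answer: 189795684/7679 - sqrt(13543)/30735 ≈ 24716.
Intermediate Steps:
-13039/((-15358/29112)) + sqrt(4164 + 9379)/(-30735) = -13039/((-15358*1/29112)) + sqrt(13543)*(-1/30735) = -13039/(-7679/14556) - sqrt(13543)/30735 = -13039*(-14556/7679) - sqrt(13543)/30735 = 189795684/7679 - sqrt(13543)/30735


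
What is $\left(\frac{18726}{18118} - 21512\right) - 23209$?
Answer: $- \frac{405118176}{9059} \approx -44720.0$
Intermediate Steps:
$\left(\frac{18726}{18118} - 21512\right) - 23209 = \left(18726 \cdot \frac{1}{18118} - 21512\right) - 23209 = \left(\frac{9363}{9059} - 21512\right) - 23209 = - \frac{194867845}{9059} - 23209 = - \frac{405118176}{9059}$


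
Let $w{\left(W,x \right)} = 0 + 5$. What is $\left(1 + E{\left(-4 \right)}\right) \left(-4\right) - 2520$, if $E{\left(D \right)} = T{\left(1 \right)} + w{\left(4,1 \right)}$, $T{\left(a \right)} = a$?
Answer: $-2548$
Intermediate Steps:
$w{\left(W,x \right)} = 5$
$E{\left(D \right)} = 6$ ($E{\left(D \right)} = 1 + 5 = 6$)
$\left(1 + E{\left(-4 \right)}\right) \left(-4\right) - 2520 = \left(1 + 6\right) \left(-4\right) - 2520 = 7 \left(-4\right) - 2520 = -28 - 2520 = -2548$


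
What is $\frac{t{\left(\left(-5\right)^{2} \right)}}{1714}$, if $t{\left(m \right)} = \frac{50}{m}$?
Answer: $\frac{1}{857} \approx 0.0011669$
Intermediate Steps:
$\frac{t{\left(\left(-5\right)^{2} \right)}}{1714} = \frac{50 \frac{1}{\left(-5\right)^{2}}}{1714} = \frac{50}{25} \cdot \frac{1}{1714} = 50 \cdot \frac{1}{25} \cdot \frac{1}{1714} = 2 \cdot \frac{1}{1714} = \frac{1}{857}$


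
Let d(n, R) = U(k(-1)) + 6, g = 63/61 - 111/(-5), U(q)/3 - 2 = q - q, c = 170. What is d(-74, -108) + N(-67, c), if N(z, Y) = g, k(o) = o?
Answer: 10746/305 ≈ 35.233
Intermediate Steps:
U(q) = 6 (U(q) = 6 + 3*(q - q) = 6 + 3*0 = 6 + 0 = 6)
g = 7086/305 (g = 63*(1/61) - 111*(-⅕) = 63/61 + 111/5 = 7086/305 ≈ 23.233)
d(n, R) = 12 (d(n, R) = 6 + 6 = 12)
N(z, Y) = 7086/305
d(-74, -108) + N(-67, c) = 12 + 7086/305 = 10746/305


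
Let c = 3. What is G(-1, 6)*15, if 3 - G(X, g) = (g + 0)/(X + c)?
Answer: 0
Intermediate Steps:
G(X, g) = 3 - g/(3 + X) (G(X, g) = 3 - (g + 0)/(X + 3) = 3 - g/(3 + X))
G(-1, 6)*15 = ((9 - 1*6 + 3*(-1))/(3 - 1))*15 = ((9 - 6 - 3)/2)*15 = ((1/2)*0)*15 = 0*15 = 0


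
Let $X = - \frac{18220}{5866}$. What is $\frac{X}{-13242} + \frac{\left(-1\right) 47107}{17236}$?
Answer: $- \frac{914710836071}{334712657748} \approx -2.7328$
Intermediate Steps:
$X = - \frac{9110}{2933}$ ($X = \left(-18220\right) \frac{1}{5866} = - \frac{9110}{2933} \approx -3.106$)
$\frac{X}{-13242} + \frac{\left(-1\right) 47107}{17236} = - \frac{9110}{2933 \left(-13242\right)} + \frac{\left(-1\right) 47107}{17236} = \left(- \frac{9110}{2933}\right) \left(- \frac{1}{13242}\right) - \frac{47107}{17236} = \frac{4555}{19419393} - \frac{47107}{17236} = - \frac{914710836071}{334712657748}$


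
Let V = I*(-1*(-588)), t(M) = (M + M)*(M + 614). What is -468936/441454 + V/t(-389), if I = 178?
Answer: -822381976/495362325 ≈ -1.6602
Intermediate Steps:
t(M) = 2*M*(614 + M) (t(M) = (2*M)*(614 + M) = 2*M*(614 + M))
V = 104664 (V = 178*(-1*(-588)) = 178*588 = 104664)
-468936/441454 + V/t(-389) = -468936/441454 + 104664/((2*(-389)*(614 - 389))) = -468936*1/441454 + 104664/((2*(-389)*225)) = -18036/16979 + 104664/(-175050) = -18036/16979 + 104664*(-1/175050) = -18036/16979 - 17444/29175 = -822381976/495362325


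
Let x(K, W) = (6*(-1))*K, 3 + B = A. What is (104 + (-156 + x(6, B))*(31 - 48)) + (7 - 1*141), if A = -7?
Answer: 3234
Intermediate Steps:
B = -10 (B = -3 - 7 = -10)
x(K, W) = -6*K
(104 + (-156 + x(6, B))*(31 - 48)) + (7 - 1*141) = (104 + (-156 - 6*6)*(31 - 48)) + (7 - 1*141) = (104 + (-156 - 36)*(-17)) + (7 - 141) = (104 - 192*(-17)) - 134 = (104 + 3264) - 134 = 3368 - 134 = 3234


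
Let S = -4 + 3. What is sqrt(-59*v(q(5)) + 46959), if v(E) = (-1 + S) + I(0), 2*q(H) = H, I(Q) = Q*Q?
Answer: sqrt(47077) ≈ 216.97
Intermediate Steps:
I(Q) = Q**2
q(H) = H/2
S = -1
v(E) = -2 (v(E) = (-1 - 1) + 0**2 = -2 + 0 = -2)
sqrt(-59*v(q(5)) + 46959) = sqrt(-59*(-2) + 46959) = sqrt(118 + 46959) = sqrt(47077)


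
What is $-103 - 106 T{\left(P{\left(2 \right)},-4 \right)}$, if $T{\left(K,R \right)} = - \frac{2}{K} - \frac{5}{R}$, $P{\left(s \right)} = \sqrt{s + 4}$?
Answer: $- \frac{471}{2} + \frac{106 \sqrt{6}}{3} \approx -148.95$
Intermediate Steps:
$P{\left(s \right)} = \sqrt{4 + s}$
$T{\left(K,R \right)} = - \frac{5}{R} - \frac{2}{K}$
$-103 - 106 T{\left(P{\left(2 \right)},-4 \right)} = -103 - 106 \left(- \frac{5}{-4} - \frac{2}{\sqrt{4 + 2}}\right) = -103 - 106 \left(\left(-5\right) \left(- \frac{1}{4}\right) - \frac{2}{\sqrt{6}}\right) = -103 - 106 \left(\frac{5}{4} - 2 \frac{\sqrt{6}}{6}\right) = -103 - 106 \left(\frac{5}{4} - \frac{\sqrt{6}}{3}\right) = -103 - \left(\frac{265}{2} - \frac{106 \sqrt{6}}{3}\right) = - \frac{471}{2} + \frac{106 \sqrt{6}}{3}$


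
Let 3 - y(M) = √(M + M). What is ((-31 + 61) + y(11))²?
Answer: (33 - √22)² ≈ 801.43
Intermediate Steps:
y(M) = 3 - √2*√M (y(M) = 3 - √(M + M) = 3 - √(2*M) = 3 - √2*√M)
((-31 + 61) + y(11))² = ((-31 + 61) + (3 - √2*√11))² = (30 + (3 - √22))² = (33 - √22)²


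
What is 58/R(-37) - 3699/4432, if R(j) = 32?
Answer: 2167/2216 ≈ 0.97789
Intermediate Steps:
58/R(-37) - 3699/4432 = 58/32 - 3699/4432 = 58*(1/32) - 3699*1/4432 = 29/16 - 3699/4432 = 2167/2216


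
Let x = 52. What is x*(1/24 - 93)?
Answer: -29003/6 ≈ -4833.8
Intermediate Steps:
x*(1/24 - 93) = 52*(1/24 - 93) = 52*(-2231/24) = -29003/6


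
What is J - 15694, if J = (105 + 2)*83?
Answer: -6813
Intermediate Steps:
J = 8881 (J = 107*83 = 8881)
J - 15694 = 8881 - 15694 = -6813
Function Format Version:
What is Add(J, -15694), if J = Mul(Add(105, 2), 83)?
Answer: -6813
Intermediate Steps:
J = 8881 (J = Mul(107, 83) = 8881)
Add(J, -15694) = Add(8881, -15694) = -6813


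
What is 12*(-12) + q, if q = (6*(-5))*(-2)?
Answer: -84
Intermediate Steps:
q = 60 (q = -30*(-2) = 60)
12*(-12) + q = 12*(-12) + 60 = -144 + 60 = -84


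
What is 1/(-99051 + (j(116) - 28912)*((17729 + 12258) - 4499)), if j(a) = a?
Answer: -1/734051499 ≈ -1.3623e-9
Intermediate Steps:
1/(-99051 + (j(116) - 28912)*((17729 + 12258) - 4499)) = 1/(-99051 + (116 - 28912)*((17729 + 12258) - 4499)) = 1/(-99051 - 28796*(29987 - 4499)) = 1/(-99051 - 28796*25488) = 1/(-99051 - 733952448) = 1/(-734051499) = -1/734051499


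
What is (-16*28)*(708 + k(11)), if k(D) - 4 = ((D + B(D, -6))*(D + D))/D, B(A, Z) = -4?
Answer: -325248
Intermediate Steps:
k(D) = -4 + 2*D (k(D) = 4 + ((D - 4)*(D + D))/D = 4 + ((-4 + D)*(2*D))/D = 4 + (2*D*(-4 + D))/D = 4 + (-8 + 2*D) = -4 + 2*D)
(-16*28)*(708 + k(11)) = (-16*28)*(708 + (-4 + 2*11)) = (-1*448)*(708 + (-4 + 22)) = -448*(708 + 18) = -448*726 = -325248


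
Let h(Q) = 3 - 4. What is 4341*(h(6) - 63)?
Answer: -277824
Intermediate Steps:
h(Q) = -1
4341*(h(6) - 63) = 4341*(-1 - 63) = 4341*(-64) = -277824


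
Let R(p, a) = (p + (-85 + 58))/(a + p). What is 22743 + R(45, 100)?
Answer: 3297753/145 ≈ 22743.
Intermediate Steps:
R(p, a) = (-27 + p)/(a + p) (R(p, a) = (p - 27)/(a + p) = (-27 + p)/(a + p))
22743 + R(45, 100) = 22743 + (-27 + 45)/(100 + 45) = 22743 + 18/145 = 3297753/145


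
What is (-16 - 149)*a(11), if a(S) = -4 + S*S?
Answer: -19305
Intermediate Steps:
a(S) = -4 + S²
(-16 - 149)*a(11) = (-16 - 149)*(-4 + 11²) = -165*(-4 + 121) = -165*117 = -19305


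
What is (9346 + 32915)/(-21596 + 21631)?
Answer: 42261/35 ≈ 1207.5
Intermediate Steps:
(9346 + 32915)/(-21596 + 21631) = 42261/35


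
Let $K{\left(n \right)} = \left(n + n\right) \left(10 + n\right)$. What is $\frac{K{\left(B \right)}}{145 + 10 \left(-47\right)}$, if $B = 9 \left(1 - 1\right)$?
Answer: $0$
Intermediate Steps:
$B = 0$ ($B = 9 \cdot 0 = 0$)
$K{\left(n \right)} = 2 n \left(10 + n\right)$
$\frac{K{\left(B \right)}}{145 + 10 \left(-47\right)} = \frac{2 \cdot 0 \left(10 + 0\right)}{145 + 10 \left(-47\right)} = \frac{2 \cdot 0 \cdot 10}{145 - 470} = \frac{0}{-325} = 0 \left(- \frac{1}{325}\right) = 0$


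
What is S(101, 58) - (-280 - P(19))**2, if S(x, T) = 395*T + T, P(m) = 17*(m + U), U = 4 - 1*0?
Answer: -427273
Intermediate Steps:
U = 4 (U = 4 + 0 = 4)
P(m) = 68 + 17*m (P(m) = 17*(m + 4) = 17*(4 + m) = 68 + 17*m)
S(x, T) = 396*T
S(101, 58) - (-280 - P(19))**2 = 396*58 - (-280 - (68 + 17*19))**2 = 22968 - (-280 - (68 + 323))**2 = 22968 - (-280 - 1*391)**2 = 22968 - (-280 - 391)**2 = 22968 - 1*(-671)**2 = 22968 - 1*450241 = 22968 - 450241 = -427273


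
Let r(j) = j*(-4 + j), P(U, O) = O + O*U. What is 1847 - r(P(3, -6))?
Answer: 1175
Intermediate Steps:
1847 - r(P(3, -6)) = 1847 - (-6*(1 + 3))*(-4 - 6*(1 + 3)) = 1847 - (-6*4)*(-4 - 6*4) = 1847 - (-24)*(-4 - 24) = 1847 - (-24)*(-28) = 1847 - 1*672 = 1847 - 672 = 1175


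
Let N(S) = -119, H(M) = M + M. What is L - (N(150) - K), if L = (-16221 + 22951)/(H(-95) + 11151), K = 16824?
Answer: 185718953/10961 ≈ 16944.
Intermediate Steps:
H(M) = 2*M
L = 6730/10961 (L = (-16221 + 22951)/(2*(-95) + 11151) = 6730/(-190 + 11151) = 6730/10961 ≈ 0.61399)
L - (N(150) - K) = 6730/10961 - (-119 - 1*16824) = 6730/10961 - (-119 - 16824) = 6730/10961 - 1*(-16943) = 6730/10961 + 16943 = 185718953/10961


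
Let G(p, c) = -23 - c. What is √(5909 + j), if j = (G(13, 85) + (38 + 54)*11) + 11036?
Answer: √17849 ≈ 133.60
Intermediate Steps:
j = 11940 (j = ((-23 - 1*85) + (38 + 54)*11) + 11036 = ((-23 - 85) + 92*11) + 11036 = (-108 + 1012) + 11036 = 904 + 11036 = 11940)
√(5909 + j) = √(5909 + 11940) = √17849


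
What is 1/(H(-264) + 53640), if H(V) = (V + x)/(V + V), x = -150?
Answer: 88/4720389 ≈ 1.8643e-5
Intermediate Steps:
H(V) = (-150 + V)/(2*V) (H(V) = (V - 150)/(V + V) = (-150 + V)/((2*V)) = (-150 + V)*(1/(2*V)) = (-150 + V)/(2*V))
1/(H(-264) + 53640) = 1/((1/2)*(-150 - 264)/(-264) + 53640) = 1/((1/2)*(-1/264)*(-414) + 53640) = 1/(69/88 + 53640) = 1/(4720389/88) = 88/4720389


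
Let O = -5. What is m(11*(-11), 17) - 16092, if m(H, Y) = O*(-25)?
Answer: -15967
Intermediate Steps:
m(H, Y) = 125 (m(H, Y) = -5*(-25) = 125)
m(11*(-11), 17) - 16092 = 125 - 16092 = -15967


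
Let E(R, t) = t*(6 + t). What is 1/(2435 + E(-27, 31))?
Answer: 1/3582 ≈ 0.00027917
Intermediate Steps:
1/(2435 + E(-27, 31)) = 1/(2435 + 31*(6 + 31)) = 1/(2435 + 31*37) = 1/(2435 + 1147) = 1/3582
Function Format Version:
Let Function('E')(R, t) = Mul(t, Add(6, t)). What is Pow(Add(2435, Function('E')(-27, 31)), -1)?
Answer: Rational(1, 3582) ≈ 0.00027917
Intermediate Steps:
Pow(Add(2435, Function('E')(-27, 31)), -1) = Pow(Add(2435, Mul(31, Add(6, 31))), -1) = Pow(Add(2435, Mul(31, 37)), -1) = Pow(Add(2435, 1147), -1) = Pow(3582, -1) = Rational(1, 3582)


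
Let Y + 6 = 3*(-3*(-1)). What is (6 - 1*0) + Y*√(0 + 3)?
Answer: 6 + 3*√3 ≈ 11.196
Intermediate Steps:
Y = 3 (Y = -6 + 3*(-3*(-1)) = -6 + 3*3 = -6 + 9 = 3)
(6 - 1*0) + Y*√(0 + 3) = (6 - 1*0) + 3*√(0 + 3) = (6 + 0) + 3*√3 = 6 + 3*√3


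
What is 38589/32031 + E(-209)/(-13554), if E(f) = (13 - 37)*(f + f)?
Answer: 3735191/8039781 ≈ 0.46459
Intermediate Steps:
E(f) = -48*f
38589/32031 + E(-209)/(-13554) = 38589/32031 - 48*(-209)/(-13554) = 38589*(1/32031) + 10032*(-1/13554) = 12863/10677 - 1672/2259 = 3735191/8039781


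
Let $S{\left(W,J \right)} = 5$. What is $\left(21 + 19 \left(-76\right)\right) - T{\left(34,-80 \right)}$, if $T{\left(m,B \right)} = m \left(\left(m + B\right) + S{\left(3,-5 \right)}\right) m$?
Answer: $45973$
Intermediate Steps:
$T{\left(m,B \right)} = m^{2} \left(5 + B + m\right)$ ($T{\left(m,B \right)} = m \left(\left(m + B\right) + 5\right) m = m \left(\left(B + m\right) + 5\right) m = m \left(5 + B + m\right) m = m^{2} \left(5 + B + m\right)$)
$\left(21 + 19 \left(-76\right)\right) - T{\left(34,-80 \right)} = \left(21 + 19 \left(-76\right)\right) - 34^{2} \left(5 - 80 + 34\right) = \left(21 - 1444\right) - 1156 \left(-41\right) = -1423 - -47396 = -1423 + 47396 = 45973$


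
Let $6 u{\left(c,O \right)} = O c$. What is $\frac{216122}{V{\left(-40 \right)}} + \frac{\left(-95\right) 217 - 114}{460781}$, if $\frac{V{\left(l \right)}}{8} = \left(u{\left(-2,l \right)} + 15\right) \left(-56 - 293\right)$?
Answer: $- \frac{151837070063}{54676273460} \approx -2.777$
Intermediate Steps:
$u{\left(c,O \right)} = \frac{O c}{6}$
$V{\left(l \right)} = -41880 + \frac{2792 l}{3}$ ($V{\left(l \right)} = 8 \left(\frac{1}{6} l \left(-2\right) + 15\right) \left(-56 - 293\right) = 8 \left(- \frac{l}{3} + 15\right) \left(-349\right) = 8 \left(15 - \frac{l}{3}\right) \left(-349\right) = 8 \left(-5235 + \frac{349 l}{3}\right) = -41880 + \frac{2792 l}{3}$)
$\frac{216122}{V{\left(-40 \right)}} + \frac{\left(-95\right) 217 - 114}{460781} = \frac{216122}{-41880 + \frac{2792}{3} \left(-40\right)} + \frac{\left(-95\right) 217 - 114}{460781} = \frac{216122}{-41880 - \frac{111680}{3}} + \left(-20615 - 114\right) \frac{1}{460781} = \frac{216122}{- \frac{237320}{3}} - \frac{20729}{460781} = 216122 \left(- \frac{3}{237320}\right) - \frac{20729}{460781} = - \frac{324183}{118660} - \frac{20729}{460781} = - \frac{151837070063}{54676273460}$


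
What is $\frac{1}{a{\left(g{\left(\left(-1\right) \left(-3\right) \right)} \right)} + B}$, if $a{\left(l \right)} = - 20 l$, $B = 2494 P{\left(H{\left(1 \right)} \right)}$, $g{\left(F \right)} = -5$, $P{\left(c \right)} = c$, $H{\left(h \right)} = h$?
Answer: $\frac{1}{2594} \approx 0.00038551$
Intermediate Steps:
$B = 2494$ ($B = 2494 \cdot 1 = 2494$)
$\frac{1}{a{\left(g{\left(\left(-1\right) \left(-3\right) \right)} \right)} + B} = \frac{1}{\left(-20\right) \left(-5\right) + 2494} = \frac{1}{100 + 2494} = \frac{1}{2594}$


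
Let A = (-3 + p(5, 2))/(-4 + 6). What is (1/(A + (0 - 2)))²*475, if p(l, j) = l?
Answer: 475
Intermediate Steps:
A = 1 (A = (-3 + 5)/(-4 + 6) = 2/2 = 2*(½) = 1)
(1/(A + (0 - 2)))²*475 = (1/(1 + (0 - 2)))²*475 = (1/(1 - 2))²*475 = (1/(-1))²*475 = (-1)²*475 = 1*475 = 475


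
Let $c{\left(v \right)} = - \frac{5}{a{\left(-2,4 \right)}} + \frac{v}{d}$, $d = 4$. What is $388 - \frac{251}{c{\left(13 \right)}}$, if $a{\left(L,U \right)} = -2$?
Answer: $\frac{7920}{23} \approx 344.35$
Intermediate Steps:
$c{\left(v \right)} = \frac{5}{2} + \frac{v}{4}$ ($c{\left(v \right)} = - \frac{5}{-2} + \frac{v}{4} = \left(-5\right) \left(- \frac{1}{2}\right) + v \frac{1}{4} = \frac{5}{2} + \frac{v}{4}$)
$388 - \frac{251}{c{\left(13 \right)}} = 388 - \frac{251}{\frac{5}{2} + \frac{1}{4} \cdot 13} = 388 - \frac{251}{\frac{5}{2} + \frac{13}{4}} = 388 - \frac{251}{\frac{23}{4}} = 388 - \frac{1004}{23} = \frac{7920}{23}$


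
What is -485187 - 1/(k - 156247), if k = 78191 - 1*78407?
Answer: -75913813580/156463 ≈ -4.8519e+5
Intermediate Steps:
k = -216 (k = 78191 - 78407 = -216)
-485187 - 1/(k - 156247) = -485187 - 1/(-216 - 156247) = -485187 - 1/(-156463) = -485187 - 1*(-1/156463) = -485187 + 1/156463 = -75913813580/156463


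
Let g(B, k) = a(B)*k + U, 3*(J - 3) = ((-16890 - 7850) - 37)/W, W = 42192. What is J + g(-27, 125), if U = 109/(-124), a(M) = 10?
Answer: 545819365/435984 ≈ 1251.9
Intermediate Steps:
U = -109/124 (U = 109*(-1/124) = -109/124 ≈ -0.87903)
J = 39439/14064 (J = 3 + (((-16890 - 7850) - 37)/42192)/3 = 3 + ((-24740 - 37)*(1/42192))/3 = 3 + (-24777*1/42192)/3 = 3 + (⅓)*(-2753/4688) = 3 - 2753/14064 = 39439/14064 ≈ 2.8043)
g(B, k) = -109/124 + 10*k (g(B, k) = 10*k - 109/124 = -109/124 + 10*k)
J + g(-27, 125) = 39439/14064 + (-109/124 + 10*125) = 39439/14064 + (-109/124 + 1250) = 39439/14064 + 154891/124 = 545819365/435984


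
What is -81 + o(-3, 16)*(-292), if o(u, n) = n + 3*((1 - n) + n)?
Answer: -5629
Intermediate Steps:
o(u, n) = 3 + n (o(u, n) = n + 3*1 = n + 3 = 3 + n)
-81 + o(-3, 16)*(-292) = -81 + (3 + 16)*(-292) = -81 + 19*(-292) = -81 - 5548 = -5629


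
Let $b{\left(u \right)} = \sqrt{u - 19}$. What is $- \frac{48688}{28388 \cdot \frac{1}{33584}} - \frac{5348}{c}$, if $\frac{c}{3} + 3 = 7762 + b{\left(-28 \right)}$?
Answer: $\frac{4 \left(- 306588336 \sqrt{47} + 2378828387713 i\right)}{21291 \left(\sqrt{47} - 7759 i\right)} \approx -57600.0 + 0.00020301 i$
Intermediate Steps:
$b{\left(u \right)} = \sqrt{-19 + u}$
$c = 23277 + 3 i \sqrt{47}$ ($c = -9 + 3 \left(7762 + \sqrt{-19 - 28}\right) = -9 + 3 \left(7762 + \sqrt{-47}\right) = -9 + 3 \left(7762 + i \sqrt{47}\right) = -9 + \left(23286 + 3 i \sqrt{47}\right) = 23277 + 3 i \sqrt{47} \approx 23277.0 + 20.567 i$)
$- \frac{48688}{28388 \cdot \frac{1}{33584}} - \frac{5348}{c} = - \frac{48688}{28388 \cdot \frac{1}{33584}} - \frac{5348}{23277 + 3 i \sqrt{47}} = - \frac{48688}{\frac{7097}{8396}} - \frac{5348}{23277 + 3 i \sqrt{47}} = \left(-48688\right) \frac{8396}{7097} - \frac{5348}{23277 + 3 i \sqrt{47}} = - \frac{408784448}{7097} - \frac{5348}{23277 + 3 i \sqrt{47}}$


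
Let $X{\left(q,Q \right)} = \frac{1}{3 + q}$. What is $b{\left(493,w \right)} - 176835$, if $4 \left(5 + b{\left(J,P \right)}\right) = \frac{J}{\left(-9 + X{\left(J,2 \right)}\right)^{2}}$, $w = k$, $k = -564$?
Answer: $- \frac{3522334052488}{19918369} \approx -1.7684 \cdot 10^{5}$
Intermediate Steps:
$w = -564$
$b{\left(J,P \right)} = -5 + \frac{J}{4 \left(-9 + \frac{1}{3 + J}\right)^{2}}$ ($b{\left(J,P \right)} = -5 + \frac{J \frac{1}{\left(-9 + \frac{1}{3 + J}\right)^{2}}}{4} = -5 + \frac{J}{4 \left(-9 + \frac{1}{3 + J}\right)^{2}}$)
$b{\left(493,w \right)} - 176835 = \left(-5 + \frac{1}{4} \cdot 493 \left(3 + 493\right)^{2} \frac{1}{\left(26 + 9 \cdot 493\right)^{2}}\right) - 176835 = \left(-5 + \frac{1}{4} \cdot 493 \cdot 496^{2} \frac{1}{\left(26 + 4437\right)^{2}}\right) - 176835 = \left(-5 + \frac{1}{4} \cdot 493 \cdot 246016 \cdot \frac{1}{19918369}\right) - 176835 = \left(-5 + \frac{30321472}{19918369}\right) - 176835 = - \frac{69270373}{19918369} - 176835 = - \frac{3522334052488}{19918369}$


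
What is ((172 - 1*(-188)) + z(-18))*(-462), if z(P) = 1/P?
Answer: -498883/3 ≈ -1.6629e+5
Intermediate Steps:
((172 - 1*(-188)) + z(-18))*(-462) = ((172 - 1*(-188)) + 1/(-18))*(-462) = ((172 + 188) - 1/18)*(-462) = (360 - 1/18)*(-462) = (6479/18)*(-462) = -498883/3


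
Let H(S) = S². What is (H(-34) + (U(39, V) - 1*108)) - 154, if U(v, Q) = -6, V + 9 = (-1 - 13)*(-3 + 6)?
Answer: 888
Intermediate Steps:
V = -51 (V = -9 + (-1 - 13)*(-3 + 6) = -9 - 14*3 = -9 - 42 = -51)
(H(-34) + (U(39, V) - 1*108)) - 154 = ((-34)² + (-6 - 1*108)) - 154 = (1156 + (-6 - 108)) - 154 = (1156 - 114) - 154 = 1042 - 154 = 888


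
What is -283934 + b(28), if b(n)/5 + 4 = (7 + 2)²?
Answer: -283549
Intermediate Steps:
b(n) = 385 (b(n) = -20 + 5*(7 + 2)² = -20 + 5*9² = -20 + 5*81 = -20 + 405 = 385)
-283934 + b(28) = -283934 + 385 = -283549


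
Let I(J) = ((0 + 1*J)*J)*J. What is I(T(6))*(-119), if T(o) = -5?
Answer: 14875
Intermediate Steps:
I(J) = J**3 (I(J) = ((0 + J)*J)*J = (J*J)*J = J**2*J = J**3)
I(T(6))*(-119) = (-5)**3*(-119) = -125*(-119) = 14875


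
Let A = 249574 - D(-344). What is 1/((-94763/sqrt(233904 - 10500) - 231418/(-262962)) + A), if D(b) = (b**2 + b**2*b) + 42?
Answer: 52573689534796872783012/2147045386915259146383416348225 + 1092127993498962*sqrt(55851)/2147045386915259146383416348225 ≈ 2.4487e-8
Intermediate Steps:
D(b) = 42 + b**2 + b**3 (D(b) = (b**2 + b**3) + 42 = 42 + b**2 + b**3)
A = 40838780 (A = 249574 - (42 + (-344)**2 + (-344)**3) = 249574 - (42 + 118336 - 40707584) = 249574 - 1*(-40589206) = 249574 + 40589206 = 40838780)
1/((-94763/sqrt(233904 - 10500) - 231418/(-262962)) + A) = 1/((-94763/sqrt(233904 - 10500) - 231418/(-262962)) + 40838780) = 1/((-94763*sqrt(55851)/111702 - 231418*(-1/262962)) + 40838780) = 1/((-94763*sqrt(55851)/111702 + 115709/131481) + 40838780) = 1/((115709/131481 - 94763*sqrt(55851)/111702) + 40838780) = 1/(5369523748889/131481 - 94763*sqrt(55851)/111702)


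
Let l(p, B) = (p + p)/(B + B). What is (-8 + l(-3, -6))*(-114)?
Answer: 855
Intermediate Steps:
l(p, B) = p/B (l(p, B) = (2*p)/((2*B)) = (2*p)*(1/(2*B)) = p/B)
(-8 + l(-3, -6))*(-114) = (-8 - 3/(-6))*(-114) = (-8 - 3*(-⅙))*(-114) = (-8 + ½)*(-114) = -15/2*(-114) = 855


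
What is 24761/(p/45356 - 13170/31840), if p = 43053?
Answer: 893955693136/19336725 ≈ 46231.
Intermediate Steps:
24761/(p/45356 - 13170/31840) = 24761/(43053/45356 - 13170/31840) = 24761/(43053*(1/45356) - 13170*1/31840) = 24761/(43053/45356 - 1317/3184) = 24761/(19336725/36103376) = 24761*(36103376/19336725) = 893955693136/19336725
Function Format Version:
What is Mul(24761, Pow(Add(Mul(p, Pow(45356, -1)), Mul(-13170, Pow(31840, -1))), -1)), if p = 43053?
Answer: Rational(893955693136, 19336725) ≈ 46231.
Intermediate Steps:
Mul(24761, Pow(Add(Mul(p, Pow(45356, -1)), Mul(-13170, Pow(31840, -1))), -1)) = Mul(24761, Pow(Add(Mul(43053, Pow(45356, -1)), Mul(-13170, Pow(31840, -1))), -1)) = Mul(24761, Pow(Add(Mul(43053, Rational(1, 45356)), Mul(-13170, Rational(1, 31840))), -1)) = Mul(24761, Pow(Add(Rational(43053, 45356), Rational(-1317, 3184)), -1)) = Mul(24761, Pow(Rational(19336725, 36103376), -1)) = Mul(24761, Rational(36103376, 19336725)) = Rational(893955693136, 19336725)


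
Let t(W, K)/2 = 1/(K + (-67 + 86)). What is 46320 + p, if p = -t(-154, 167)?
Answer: 4307759/93 ≈ 46320.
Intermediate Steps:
t(W, K) = 2/(19 + K) (t(W, K) = 2/(K + (-67 + 86)) = 2/(K + 19) = 2/(19 + K))
p = -1/93 (p = -2/(19 + 167) = -2/186 = -1*1/93 = -1/93 ≈ -0.010753)
46320 + p = 46320 - 1/93 = 4307759/93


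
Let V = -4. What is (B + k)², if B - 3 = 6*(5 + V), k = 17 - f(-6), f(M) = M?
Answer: 1024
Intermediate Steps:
k = 23 (k = 17 - 1*(-6) = 17 + 6 = 23)
B = 9 (B = 3 + 6*(5 - 4) = 3 + 6*1 = 3 + 6 = 9)
(B + k)² = (9 + 23)² = 32² = 1024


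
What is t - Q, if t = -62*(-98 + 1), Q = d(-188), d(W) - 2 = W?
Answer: 6200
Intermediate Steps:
d(W) = 2 + W
Q = -186 (Q = 2 - 188 = -186)
t = 6014 (t = -62*(-97) = 6014)
t - Q = 6014 - 1*(-186) = 6014 + 186 = 6200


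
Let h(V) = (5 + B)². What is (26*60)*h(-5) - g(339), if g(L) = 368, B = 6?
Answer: 188392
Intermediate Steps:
h(V) = 121 (h(V) = (5 + 6)² = 11² = 121)
(26*60)*h(-5) - g(339) = (26*60)*121 - 1*368 = 1560*121 - 368 = 188760 - 368 = 188392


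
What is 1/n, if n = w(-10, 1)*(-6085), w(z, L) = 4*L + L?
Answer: -1/30425 ≈ -3.2868e-5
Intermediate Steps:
w(z, L) = 5*L
n = -30425 (n = (5*1)*(-6085) = 5*(-6085) = -30425)
1/n = 1/(-30425) = -1/30425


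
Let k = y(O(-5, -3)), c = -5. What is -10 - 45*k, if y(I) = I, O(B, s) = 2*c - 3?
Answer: 575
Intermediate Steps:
O(B, s) = -13 (O(B, s) = 2*(-5) - 3 = -10 - 3 = -13)
k = -13
-10 - 45*k = -10 - 45*(-13) = -10 + 585 = 575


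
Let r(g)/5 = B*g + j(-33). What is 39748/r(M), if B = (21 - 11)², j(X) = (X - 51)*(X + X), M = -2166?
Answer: -9937/263820 ≈ -0.037666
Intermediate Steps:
j(X) = 2*X*(-51 + X) (j(X) = (-51 + X)*(2*X) = 2*X*(-51 + X))
B = 100 (B = 10² = 100)
r(g) = 27720 + 500*g (r(g) = 5*(100*g + 2*(-33)*(-51 - 33)) = 5*(100*g + 2*(-33)*(-84)) = 5*(100*g + 5544) = 5*(5544 + 100*g) = 27720 + 500*g)
39748/r(M) = 39748/(27720 + 500*(-2166)) = 39748/(27720 - 1083000) = 39748/(-1055280) = 39748*(-1/1055280) = -9937/263820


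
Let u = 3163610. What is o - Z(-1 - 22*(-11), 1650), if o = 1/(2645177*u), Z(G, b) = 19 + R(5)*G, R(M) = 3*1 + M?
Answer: -16293096472264589/8368308408970 ≈ -1947.0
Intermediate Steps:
R(M) = 3 + M
Z(G, b) = 19 + 8*G (Z(G, b) = 19 + (3 + 5)*G = 19 + 8*G)
o = 1/8368308408970 (o = 1/(2645177*3163610) = (1/2645177)*(1/3163610) = 1/8368308408970 ≈ 1.1950e-13)
o - Z(-1 - 22*(-11), 1650) = 1/8368308408970 - (19 + 8*(-1 - 22*(-11))) = 1/8368308408970 - (19 + 8*(-1 + 242)) = 1/8368308408970 - (19 + 8*241) = 1/8368308408970 - (19 + 1928) = 1/8368308408970 - 1*1947 = 1/8368308408970 - 1947 = -16293096472264589/8368308408970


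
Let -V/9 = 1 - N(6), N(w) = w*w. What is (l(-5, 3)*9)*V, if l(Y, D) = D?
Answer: 8505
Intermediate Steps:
N(w) = w²
V = 315 (V = -9*(1 - 1*6²) = -9*(1 - 1*36) = -9*(1 - 36) = -9*(-35) = 315)
(l(-5, 3)*9)*V = (3*9)*315 = 27*315 = 8505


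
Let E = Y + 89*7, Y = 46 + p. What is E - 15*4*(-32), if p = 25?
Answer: 2614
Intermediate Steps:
Y = 71 (Y = 46 + 25 = 71)
E = 694 (E = 71 + 89*7 = 71 + 623 = 694)
E - 15*4*(-32) = 694 - 15*4*(-32) = 694 - 60*(-32) = 694 - 1*(-1920) = 694 + 1920 = 2614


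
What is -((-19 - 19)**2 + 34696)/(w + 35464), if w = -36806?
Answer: 18070/671 ≈ 26.930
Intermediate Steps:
-((-19 - 19)**2 + 34696)/(w + 35464) = -((-19 - 19)**2 + 34696)/(-36806 + 35464) = -((-38)**2 + 34696)/(-1342) = -(1444 + 34696)*(-1)/1342 = -36140*(-1)/1342 = -1*(-18070/671) = 18070/671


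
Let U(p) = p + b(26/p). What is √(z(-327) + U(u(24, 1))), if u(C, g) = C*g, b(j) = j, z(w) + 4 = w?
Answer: I*√11013/6 ≈ 17.49*I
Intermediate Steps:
z(w) = -4 + w
U(p) = p + 26/p
√(z(-327) + U(u(24, 1))) = √((-4 - 327) + (24*1 + 26/((24*1)))) = √(-331 + (24 + 26/24)) = √(-331 + (24 + 26*(1/24))) = √(-331 + (24 + 13/12)) = √(-331 + 301/12) = √(-3671/12) = I*√11013/6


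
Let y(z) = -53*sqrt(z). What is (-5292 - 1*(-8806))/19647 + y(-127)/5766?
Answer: 3514/19647 - 53*I*sqrt(127)/5766 ≈ 0.17886 - 0.10359*I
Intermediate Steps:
(-5292 - 1*(-8806))/19647 + y(-127)/5766 = (-5292 - 1*(-8806))/19647 - 53*I*sqrt(127)/5766 = (-5292 + 8806)*(1/19647) - 53*I*sqrt(127)*(1/5766) = 3514*(1/19647) - 53*I*sqrt(127)*(1/5766) = 3514/19647 - 53*I*sqrt(127)/5766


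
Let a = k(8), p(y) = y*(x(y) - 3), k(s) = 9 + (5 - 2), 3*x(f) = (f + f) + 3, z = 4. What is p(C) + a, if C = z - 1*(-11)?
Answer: 132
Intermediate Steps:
C = 15 (C = 4 - 1*(-11) = 4 + 11 = 15)
x(f) = 1 + 2*f/3 (x(f) = ((f + f) + 3)/3 = (2*f + 3)/3 = (3 + 2*f)/3 = 1 + 2*f/3)
k(s) = 12 (k(s) = 9 + 3 = 12)
p(y) = y*(-2 + 2*y/3) (p(y) = y*((1 + 2*y/3) - 3) = y*(-2 + 2*y/3))
a = 12
p(C) + a = (⅔)*15*(-3 + 15) + 12 = (⅔)*15*12 + 12 = 120 + 12 = 132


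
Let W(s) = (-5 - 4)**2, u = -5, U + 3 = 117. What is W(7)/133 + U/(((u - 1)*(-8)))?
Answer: 3175/1064 ≈ 2.9840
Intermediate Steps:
U = 114 (U = -3 + 117 = 114)
W(s) = 81 (W(s) = (-9)**2 = 81)
W(7)/133 + U/(((u - 1)*(-8))) = 81/133 + 114/(((-5 - 1)*(-8))) = 81*(1/133) + 114/((-6*(-8))) = 81/133 + 114/48 = 81/133 + 114*(1/48) = 81/133 + 19/8 = 3175/1064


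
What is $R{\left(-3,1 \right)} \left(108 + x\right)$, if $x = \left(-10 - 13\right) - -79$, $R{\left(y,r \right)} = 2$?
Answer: $328$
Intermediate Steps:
$x = 56$ ($x = \left(-10 - 13\right) + 79 = -23 + 79 = 56$)
$R{\left(-3,1 \right)} \left(108 + x\right) = 2 \left(108 + 56\right) = 2 \cdot 164 = 328$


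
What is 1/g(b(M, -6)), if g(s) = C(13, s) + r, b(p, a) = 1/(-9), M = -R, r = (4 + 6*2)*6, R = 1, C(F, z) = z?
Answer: 9/863 ≈ 0.010429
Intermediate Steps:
r = 96 (r = (4 + 12)*6 = 16*6 = 96)
M = -1 (M = -1*1 = -1)
b(p, a) = -⅑
g(s) = 96 + s (g(s) = s + 96 = 96 + s)
1/g(b(M, -6)) = 1/(96 - ⅑) = 1/(863/9) = 9/863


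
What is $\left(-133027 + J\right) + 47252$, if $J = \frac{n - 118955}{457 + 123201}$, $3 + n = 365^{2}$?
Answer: $- \frac{10606750683}{123658} \approx -85775.0$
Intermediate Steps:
$n = 133222$ ($n = -3 + 365^{2} = -3 + 133225 = 133222$)
$J = \frac{14267}{123658}$ ($J = \frac{133222 - 118955}{457 + 123201} = \frac{14267}{123658} \approx 0.11537$)
$\left(-133027 + J\right) + 47252 = \left(-133027 + \frac{14267}{123658}\right) + 47252 = - \frac{16449838499}{123658} + 47252 = - \frac{10606750683}{123658}$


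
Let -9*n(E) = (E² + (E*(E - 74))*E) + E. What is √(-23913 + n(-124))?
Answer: √2813979/3 ≈ 559.16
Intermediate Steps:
n(E) = -E/9 - E²/9 - E²*(-74 + E)/9 (n(E) = -((E² + (E*(E - 74))*E) + E)/9 = -((E² + (E*(-74 + E))*E) + E)/9 = -((E² + E²*(-74 + E)) + E)/9 = -(E + E² + E²*(-74 + E))/9 = -E/9 - E²/9 - E²*(-74 + E)/9)
√(-23913 + n(-124)) = √(-23913 + (⅑)*(-124)*(-1 - 1*(-124)² + 73*(-124))) = √(-23913 + (⅑)*(-124)*(-1 - 1*15376 - 9052)) = √(-23913 + (⅑)*(-124)*(-1 - 15376 - 9052)) = √(-23913 + (⅑)*(-124)*(-24429)) = √(-23913 + 1009732/3) = √(937993/3) = √2813979/3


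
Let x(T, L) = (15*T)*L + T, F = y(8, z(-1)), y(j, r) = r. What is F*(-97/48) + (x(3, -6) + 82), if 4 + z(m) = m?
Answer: -8395/48 ≈ -174.90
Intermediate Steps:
z(m) = -4 + m
F = -5 (F = -4 - 1 = -5)
x(T, L) = T + 15*L*T (x(T, L) = 15*L*T + T = T + 15*L*T)
F*(-97/48) + (x(3, -6) + 82) = -(-485)/48 + (3*(1 + 15*(-6)) + 82) = -(-485)/48 + (3*(1 - 90) + 82) = -5*(-97/48) + (3*(-89) + 82) = 485/48 + (-267 + 82) = 485/48 - 185 = -8395/48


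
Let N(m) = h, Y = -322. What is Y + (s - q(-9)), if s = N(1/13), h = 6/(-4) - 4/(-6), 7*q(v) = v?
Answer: -13505/42 ≈ -321.55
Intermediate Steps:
q(v) = v/7
h = -⅚ (h = 6*(-¼) - 4*(-⅙) = -3/2 + ⅔ = -⅚ ≈ -0.83333)
N(m) = -⅚
s = -⅚ ≈ -0.83333
Y + (s - q(-9)) = -322 + (-⅚ - (-9)/7) = -322 + (-⅚ - 1*(-9/7)) = -322 + (-⅚ + 9/7) = -322 + 19/42 = -13505/42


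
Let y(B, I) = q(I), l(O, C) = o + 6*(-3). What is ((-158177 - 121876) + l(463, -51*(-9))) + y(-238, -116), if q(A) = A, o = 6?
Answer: -280181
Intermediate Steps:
l(O, C) = -12 (l(O, C) = 6 + 6*(-3) = 6 - 18 = -12)
y(B, I) = I
((-158177 - 121876) + l(463, -51*(-9))) + y(-238, -116) = ((-158177 - 121876) - 12) - 116 = (-280053 - 12) - 116 = -280065 - 116 = -280181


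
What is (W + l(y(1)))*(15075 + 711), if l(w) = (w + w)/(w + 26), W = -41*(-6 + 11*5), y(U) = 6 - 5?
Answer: -95138714/3 ≈ -3.1713e+7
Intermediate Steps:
y(U) = 1
W = -2009 (W = -41*(-6 + 55) = -41*49 = -2009)
l(w) = 2*w/(26 + w) (l(w) = (2*w)/(26 + w) = 2*w/(26 + w))
(W + l(y(1)))*(15075 + 711) = (-2009 + 2*1/(26 + 1))*(15075 + 711) = (-2009 + 2*1/27)*15786 = (-2009 + 2*1*(1/27))*15786 = (-2009 + 2/27)*15786 = -54241/27*15786 = -95138714/3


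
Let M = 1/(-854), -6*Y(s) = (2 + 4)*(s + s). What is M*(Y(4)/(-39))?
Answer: -4/16653 ≈ -0.00024020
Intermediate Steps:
Y(s) = -2*s (Y(s) = -(2 + 4)*(s + s)/6 = -2*s)
M = -1/854 ≈ -0.0011710
M*(Y(4)/(-39)) = -(-2*4)/(854*(-39)) = -(-4)*(-1)/(427*39) = -1/854*8/39 = -4/16653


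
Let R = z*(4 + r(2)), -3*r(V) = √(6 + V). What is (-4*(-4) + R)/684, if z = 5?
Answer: 1/19 - 5*√2/1026 ≈ 0.045740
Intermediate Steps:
r(V) = -√(6 + V)/3
R = 20 - 10*√2/3 (R = 5*(4 - √(6 + 2)/3) = 5*(4 - 2*√2/3) = 20 - 10*√2/3 ≈ 15.286)
(-4*(-4) + R)/684 = (-4*(-4) + (20 - 10*√2/3))/684 = (16 + (20 - 10*√2/3))*(1/684) = (36 - 10*√2/3)*(1/684) = 1/19 - 5*√2/1026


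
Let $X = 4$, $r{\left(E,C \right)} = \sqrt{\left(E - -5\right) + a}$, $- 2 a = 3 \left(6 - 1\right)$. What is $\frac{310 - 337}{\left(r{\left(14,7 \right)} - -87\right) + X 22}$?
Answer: $- \frac{1050}{6803} + \frac{3 \sqrt{46}}{6803} \approx -0.15135$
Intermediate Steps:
$a = - \frac{15}{2}$ ($a = - \frac{3 \left(6 - 1\right)}{2} = - \frac{3 \cdot 5}{2} = \left(- \frac{1}{2}\right) 15 = - \frac{15}{2} \approx -7.5$)
$r{\left(E,C \right)} = \sqrt{- \frac{5}{2} + E}$ ($r{\left(E,C \right)} = \sqrt{\left(E - -5\right) - \frac{15}{2}} = \sqrt{\left(E + 5\right) - \frac{15}{2}} = \sqrt{\left(5 + E\right) - \frac{15}{2}} = \sqrt{- \frac{5}{2} + E}$)
$\frac{310 - 337}{\left(r{\left(14,7 \right)} - -87\right) + X 22} = \frac{310 - 337}{\left(\frac{\sqrt{-10 + 4 \cdot 14}}{2} - -87\right) + 4 \cdot 22} = - \frac{27}{\left(\frac{\sqrt{-10 + 56}}{2} + 87\right) + 88} = - \frac{27}{\left(\frac{\sqrt{46}}{2} + 87\right) + 88} = - \frac{27}{\left(87 + \frac{\sqrt{46}}{2}\right) + 88} = - \frac{27}{175 + \frac{\sqrt{46}}{2}}$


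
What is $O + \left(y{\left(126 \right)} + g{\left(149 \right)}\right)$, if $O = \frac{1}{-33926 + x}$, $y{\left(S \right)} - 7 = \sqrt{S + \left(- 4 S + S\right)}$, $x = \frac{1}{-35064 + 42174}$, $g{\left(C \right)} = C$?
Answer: $\frac{37629354894}{241213859} + 6 i \sqrt{7} \approx 156.0 + 15.875 i$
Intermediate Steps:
$x = \frac{1}{7110} \approx 0.00014065$
$y{\left(S \right)} = 7 + \sqrt{2} \sqrt{- S}$ ($y{\left(S \right)} = 7 + \sqrt{S + \left(- 4 S + S\right)} = 7 + \sqrt{S - 3 S} = 7 + \sqrt{- 2 S} = 7 + \sqrt{2} \sqrt{- S}$)
$O = - \frac{7110}{241213859}$ ($O = \frac{1}{-33926 + \frac{1}{7110}} = \frac{1}{- \frac{241213859}{7110}} = - \frac{7110}{241213859} \approx -2.9476 \cdot 10^{-5}$)
$O + \left(y{\left(126 \right)} + g{\left(149 \right)}\right) = - \frac{7110}{241213859} + \left(\left(7 + \sqrt{2} \sqrt{\left(-1\right) 126}\right) + 149\right) = - \frac{7110}{241213859} + \left(\left(7 + \sqrt{2} \sqrt{-126}\right) + 149\right) = - \frac{7110}{241213859} + \left(\left(7 + \sqrt{2} \cdot 3 i \sqrt{14}\right) + 149\right) = - \frac{7110}{241213859} + \left(\left(7 + 6 i \sqrt{7}\right) + 149\right) = - \frac{7110}{241213859} + \left(156 + 6 i \sqrt{7}\right) = \frac{37629354894}{241213859} + 6 i \sqrt{7}$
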